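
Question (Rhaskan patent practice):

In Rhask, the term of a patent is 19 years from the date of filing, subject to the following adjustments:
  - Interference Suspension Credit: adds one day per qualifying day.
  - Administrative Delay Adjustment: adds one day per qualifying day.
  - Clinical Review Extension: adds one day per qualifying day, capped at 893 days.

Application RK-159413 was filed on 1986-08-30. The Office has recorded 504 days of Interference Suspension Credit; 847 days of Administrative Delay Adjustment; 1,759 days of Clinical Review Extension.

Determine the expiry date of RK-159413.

October 22, 2011

Base term: filing date + 19 years → 30 August 2005.
Interference Suspension Credit: +504 days → 16 January 2007.
Administrative Delay Adjustment: +847 days → 12 May 2009.
Clinical Review Extension: 1759 days claimed exceeds the 893-day cap, so +893 days → 22 October 2011.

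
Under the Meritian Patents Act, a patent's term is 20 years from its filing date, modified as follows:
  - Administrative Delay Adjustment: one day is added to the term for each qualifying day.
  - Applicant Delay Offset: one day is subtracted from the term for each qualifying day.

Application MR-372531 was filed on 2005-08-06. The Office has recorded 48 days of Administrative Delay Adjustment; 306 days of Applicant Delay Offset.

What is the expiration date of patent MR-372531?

2024-11-21

Base term: filing date + 20 years → 6 August 2025.
Administrative Delay Adjustment: +48 days → 23 September 2025.
Applicant Delay Offset: −306 days → 21 November 2024.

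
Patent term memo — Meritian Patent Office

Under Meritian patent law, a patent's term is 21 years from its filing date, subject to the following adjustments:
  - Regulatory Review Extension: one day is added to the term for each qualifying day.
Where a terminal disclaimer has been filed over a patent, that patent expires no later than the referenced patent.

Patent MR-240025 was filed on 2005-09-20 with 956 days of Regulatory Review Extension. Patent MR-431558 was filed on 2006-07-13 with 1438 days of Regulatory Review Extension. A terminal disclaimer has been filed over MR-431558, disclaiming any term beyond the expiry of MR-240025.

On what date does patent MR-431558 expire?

May 3, 2029

Natural term of MR-431558:
  Base: filing + 21 years → 13 July 2027.
  Regulatory Review Extension: +1438 days → 20 June 2031.
Expiry of referenced patent MR-240025:
  Base: filing + 21 years → 20 September 2026.
  Regulatory Review Extension: +956 days → 3 May 2029.
Terminal disclaimer: MR-431558 expires on the earlier of 20 June 2031 and 3 May 2029.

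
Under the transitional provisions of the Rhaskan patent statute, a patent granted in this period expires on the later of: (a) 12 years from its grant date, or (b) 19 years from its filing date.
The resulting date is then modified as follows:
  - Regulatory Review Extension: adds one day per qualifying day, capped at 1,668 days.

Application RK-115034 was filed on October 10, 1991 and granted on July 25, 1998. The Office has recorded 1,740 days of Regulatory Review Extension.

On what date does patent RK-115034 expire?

May 5, 2015

(a) grant + 12 years → 25 July 2010.
(b) filing + 19 years → 10 October 2010.
Later of the two: 10 October 2010.
Regulatory Review Extension: 1740 days claimed exceeds the 1668-day cap, so +1668 days → 5 May 2015.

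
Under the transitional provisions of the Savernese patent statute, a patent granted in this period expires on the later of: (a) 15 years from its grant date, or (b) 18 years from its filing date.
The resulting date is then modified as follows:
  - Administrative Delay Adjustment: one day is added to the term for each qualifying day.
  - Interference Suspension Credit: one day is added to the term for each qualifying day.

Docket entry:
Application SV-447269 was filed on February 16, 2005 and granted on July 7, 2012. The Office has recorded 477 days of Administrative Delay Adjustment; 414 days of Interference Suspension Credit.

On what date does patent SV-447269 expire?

(a) grant + 15 years → 7 July 2027.
(b) filing + 18 years → 16 February 2023.
Later of the two: 7 July 2027.
Administrative Delay Adjustment: +477 days → 26 October 2028.
Interference Suspension Credit: +414 days → 14 December 2029.

2029-12-14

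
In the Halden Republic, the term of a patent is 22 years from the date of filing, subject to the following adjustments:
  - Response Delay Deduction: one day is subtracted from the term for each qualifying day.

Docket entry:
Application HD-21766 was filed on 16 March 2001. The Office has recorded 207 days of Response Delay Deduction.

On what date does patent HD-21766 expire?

Base term: filing date + 22 years → 16 March 2023.
Response Delay Deduction: −207 days → 21 August 2022.

2022-08-21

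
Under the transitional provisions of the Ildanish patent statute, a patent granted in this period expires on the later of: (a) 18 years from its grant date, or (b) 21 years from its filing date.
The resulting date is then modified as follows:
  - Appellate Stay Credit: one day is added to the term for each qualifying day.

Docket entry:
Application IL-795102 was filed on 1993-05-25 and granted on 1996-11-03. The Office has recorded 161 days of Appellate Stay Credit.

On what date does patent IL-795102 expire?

(a) grant + 18 years → 3 November 2014.
(b) filing + 21 years → 25 May 2014.
Later of the two: 3 November 2014.
Appellate Stay Credit: +161 days → 13 April 2015.

April 13, 2015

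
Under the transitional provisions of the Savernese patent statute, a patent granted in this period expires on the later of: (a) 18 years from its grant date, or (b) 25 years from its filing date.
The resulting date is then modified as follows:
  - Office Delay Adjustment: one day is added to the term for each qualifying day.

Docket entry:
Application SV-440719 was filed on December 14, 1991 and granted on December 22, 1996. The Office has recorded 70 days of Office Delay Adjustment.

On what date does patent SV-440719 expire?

(a) grant + 18 years → 22 December 2014.
(b) filing + 25 years → 14 December 2016.
Later of the two: 14 December 2016.
Office Delay Adjustment: +70 days → 22 February 2017.

February 22, 2017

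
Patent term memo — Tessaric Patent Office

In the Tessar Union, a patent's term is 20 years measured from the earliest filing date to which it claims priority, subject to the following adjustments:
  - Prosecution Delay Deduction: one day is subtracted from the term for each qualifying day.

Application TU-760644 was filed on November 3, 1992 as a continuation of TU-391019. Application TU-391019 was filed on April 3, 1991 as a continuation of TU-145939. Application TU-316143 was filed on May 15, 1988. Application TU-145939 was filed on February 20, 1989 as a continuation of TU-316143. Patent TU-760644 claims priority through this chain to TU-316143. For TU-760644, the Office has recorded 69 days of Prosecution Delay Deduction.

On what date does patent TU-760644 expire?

Earliest priority filing: 15 May 1988.
Base term: 15 May 1988 + 20 years → 15 May 2008.
Prosecution Delay Deduction: −69 days → 7 March 2008.

March 7, 2008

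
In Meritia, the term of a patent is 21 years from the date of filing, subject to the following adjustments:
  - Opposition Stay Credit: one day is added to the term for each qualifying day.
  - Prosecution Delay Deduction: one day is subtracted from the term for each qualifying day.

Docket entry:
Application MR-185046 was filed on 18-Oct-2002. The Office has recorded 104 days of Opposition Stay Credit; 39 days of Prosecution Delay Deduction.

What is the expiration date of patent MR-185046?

Base term: filing date + 21 years → 18 October 2023.
Opposition Stay Credit: +104 days → 30 January 2024.
Prosecution Delay Deduction: −39 days → 22 December 2023.

2023-12-22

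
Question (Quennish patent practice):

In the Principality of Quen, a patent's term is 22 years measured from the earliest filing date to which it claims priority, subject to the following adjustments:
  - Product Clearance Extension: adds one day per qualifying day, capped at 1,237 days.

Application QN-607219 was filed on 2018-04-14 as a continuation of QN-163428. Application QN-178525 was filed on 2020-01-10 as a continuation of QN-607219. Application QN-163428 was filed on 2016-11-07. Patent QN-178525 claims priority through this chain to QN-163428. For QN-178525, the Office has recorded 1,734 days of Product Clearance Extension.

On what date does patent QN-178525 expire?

March 28, 2042

Earliest priority filing: 7 November 2016.
Base term: 7 November 2016 + 22 years → 7 November 2038.
Product Clearance Extension: 1734 days claimed exceeds the 1237-day cap, so +1237 days → 28 March 2042.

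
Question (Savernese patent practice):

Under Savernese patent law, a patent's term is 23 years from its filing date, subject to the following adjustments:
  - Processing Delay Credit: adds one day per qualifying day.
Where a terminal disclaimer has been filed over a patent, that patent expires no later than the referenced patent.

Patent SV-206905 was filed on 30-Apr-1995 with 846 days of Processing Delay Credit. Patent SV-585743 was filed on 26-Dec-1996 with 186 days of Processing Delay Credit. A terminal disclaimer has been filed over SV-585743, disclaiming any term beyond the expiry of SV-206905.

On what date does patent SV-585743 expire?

Natural term of SV-585743:
  Base: filing + 23 years → 26 December 2019.
  Processing Delay Credit: +186 days → 29 June 2020.
Expiry of referenced patent SV-206905:
  Base: filing + 23 years → 30 April 2018.
  Processing Delay Credit: +846 days → 23 August 2020.
Terminal disclaimer: SV-585743 expires on the earlier of 29 June 2020 and 23 August 2020.

2020-06-29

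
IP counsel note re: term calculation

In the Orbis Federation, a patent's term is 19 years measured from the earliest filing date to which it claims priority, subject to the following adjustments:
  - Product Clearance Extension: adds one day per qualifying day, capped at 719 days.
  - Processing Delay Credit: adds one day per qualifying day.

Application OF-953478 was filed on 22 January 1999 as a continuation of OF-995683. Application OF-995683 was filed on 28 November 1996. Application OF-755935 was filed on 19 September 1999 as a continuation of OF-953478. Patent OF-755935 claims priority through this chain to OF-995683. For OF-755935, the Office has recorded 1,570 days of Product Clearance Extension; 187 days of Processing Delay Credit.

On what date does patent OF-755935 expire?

Earliest priority filing: 28 November 1996.
Base term: 28 November 1996 + 19 years → 28 November 2015.
Product Clearance Extension: 1570 days claimed exceeds the 719-day cap, so +719 days → 16 November 2017.
Processing Delay Credit: +187 days → 22 May 2018.

2018-05-22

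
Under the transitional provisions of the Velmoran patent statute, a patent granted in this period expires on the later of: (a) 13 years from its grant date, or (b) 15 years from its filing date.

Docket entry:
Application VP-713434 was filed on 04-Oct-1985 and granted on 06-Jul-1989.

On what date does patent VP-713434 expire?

2002-07-06

(a) grant + 13 years → 6 July 2002.
(b) filing + 15 years → 4 October 2000.
Later of the two: 6 July 2002.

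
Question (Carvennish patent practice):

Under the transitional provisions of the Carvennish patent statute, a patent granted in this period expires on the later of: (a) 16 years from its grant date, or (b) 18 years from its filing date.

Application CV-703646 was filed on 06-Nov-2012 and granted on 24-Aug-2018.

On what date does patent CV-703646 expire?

August 24, 2034

(a) grant + 16 years → 24 August 2034.
(b) filing + 18 years → 6 November 2030.
Later of the two: 24 August 2034.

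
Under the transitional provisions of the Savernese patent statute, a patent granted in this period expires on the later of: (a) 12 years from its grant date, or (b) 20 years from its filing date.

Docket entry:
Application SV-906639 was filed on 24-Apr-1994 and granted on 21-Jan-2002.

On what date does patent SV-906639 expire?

2014-04-24

(a) grant + 12 years → 21 January 2014.
(b) filing + 20 years → 24 April 2014.
Later of the two: 24 April 2014.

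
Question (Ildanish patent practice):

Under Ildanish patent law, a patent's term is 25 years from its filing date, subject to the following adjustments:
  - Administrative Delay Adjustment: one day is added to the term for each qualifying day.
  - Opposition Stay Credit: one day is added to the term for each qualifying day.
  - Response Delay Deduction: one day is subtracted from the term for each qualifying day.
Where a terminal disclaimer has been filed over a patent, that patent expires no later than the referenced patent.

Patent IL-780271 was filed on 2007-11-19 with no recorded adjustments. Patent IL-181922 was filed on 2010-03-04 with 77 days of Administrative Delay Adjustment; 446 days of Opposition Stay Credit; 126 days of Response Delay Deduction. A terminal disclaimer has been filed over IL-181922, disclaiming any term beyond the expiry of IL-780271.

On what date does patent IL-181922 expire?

Natural term of IL-181922:
  Base: filing + 25 years → 4 March 2035.
  Administrative Delay Adjustment: +77 days → 20 May 2035.
  Opposition Stay Credit: +446 days → 8 August 2036.
  Response Delay Deduction: −126 days → 4 April 2036.
Expiry of referenced patent IL-780271:
  Base: filing + 25 years → 19 November 2032.
Terminal disclaimer: IL-181922 expires on the earlier of 4 April 2036 and 19 November 2032.

November 19, 2032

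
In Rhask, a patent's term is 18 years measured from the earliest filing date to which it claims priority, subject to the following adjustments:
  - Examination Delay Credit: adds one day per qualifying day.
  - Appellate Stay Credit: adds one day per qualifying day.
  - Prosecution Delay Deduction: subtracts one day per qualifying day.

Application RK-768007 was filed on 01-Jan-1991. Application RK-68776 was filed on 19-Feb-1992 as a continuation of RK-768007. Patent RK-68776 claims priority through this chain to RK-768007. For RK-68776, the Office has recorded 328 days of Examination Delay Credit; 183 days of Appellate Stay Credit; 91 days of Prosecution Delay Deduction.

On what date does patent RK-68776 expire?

Earliest priority filing: 1 January 1991.
Base term: 1 January 1991 + 18 years → 1 January 2009.
Examination Delay Credit: +328 days → 25 November 2009.
Appellate Stay Credit: +183 days → 27 May 2010.
Prosecution Delay Deduction: −91 days → 25 February 2010.

February 25, 2010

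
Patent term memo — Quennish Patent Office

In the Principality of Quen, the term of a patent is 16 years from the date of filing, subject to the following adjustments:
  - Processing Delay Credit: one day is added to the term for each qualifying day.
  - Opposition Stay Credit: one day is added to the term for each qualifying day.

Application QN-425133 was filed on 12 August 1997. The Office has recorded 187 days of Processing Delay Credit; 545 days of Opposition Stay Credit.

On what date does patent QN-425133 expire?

Base term: filing date + 16 years → 12 August 2013.
Processing Delay Credit: +187 days → 15 February 2014.
Opposition Stay Credit: +545 days → 14 August 2015.

2015-08-14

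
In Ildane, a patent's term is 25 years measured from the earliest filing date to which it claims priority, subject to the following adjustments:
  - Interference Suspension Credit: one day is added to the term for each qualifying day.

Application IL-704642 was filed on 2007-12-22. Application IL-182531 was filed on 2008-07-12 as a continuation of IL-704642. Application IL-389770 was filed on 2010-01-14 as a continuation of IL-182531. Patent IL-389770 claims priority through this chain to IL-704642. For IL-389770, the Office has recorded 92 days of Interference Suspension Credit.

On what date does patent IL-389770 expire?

Earliest priority filing: 22 December 2007.
Base term: 22 December 2007 + 25 years → 22 December 2032.
Interference Suspension Credit: +92 days → 24 March 2033.

March 24, 2033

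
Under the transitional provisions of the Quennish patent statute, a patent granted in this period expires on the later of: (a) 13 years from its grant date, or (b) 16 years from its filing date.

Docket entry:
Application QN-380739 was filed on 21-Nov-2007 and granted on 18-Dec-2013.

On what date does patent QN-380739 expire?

2026-12-18

(a) grant + 13 years → 18 December 2026.
(b) filing + 16 years → 21 November 2023.
Later of the two: 18 December 2026.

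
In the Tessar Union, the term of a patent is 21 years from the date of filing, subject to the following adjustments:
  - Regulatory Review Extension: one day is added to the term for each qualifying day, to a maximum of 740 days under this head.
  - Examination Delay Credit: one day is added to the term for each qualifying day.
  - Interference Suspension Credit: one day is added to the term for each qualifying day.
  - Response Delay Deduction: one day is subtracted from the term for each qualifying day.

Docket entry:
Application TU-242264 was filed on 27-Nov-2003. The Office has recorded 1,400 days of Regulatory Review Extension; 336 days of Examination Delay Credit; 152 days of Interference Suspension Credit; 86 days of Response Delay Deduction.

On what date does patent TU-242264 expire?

Base term: filing date + 21 years → 27 November 2024.
Regulatory Review Extension: 1400 days claimed exceeds the 740-day cap, so +740 days → 7 December 2026.
Examination Delay Credit: +336 days → 8 November 2027.
Interference Suspension Credit: +152 days → 8 April 2028.
Response Delay Deduction: −86 days → 13 January 2028.

January 13, 2028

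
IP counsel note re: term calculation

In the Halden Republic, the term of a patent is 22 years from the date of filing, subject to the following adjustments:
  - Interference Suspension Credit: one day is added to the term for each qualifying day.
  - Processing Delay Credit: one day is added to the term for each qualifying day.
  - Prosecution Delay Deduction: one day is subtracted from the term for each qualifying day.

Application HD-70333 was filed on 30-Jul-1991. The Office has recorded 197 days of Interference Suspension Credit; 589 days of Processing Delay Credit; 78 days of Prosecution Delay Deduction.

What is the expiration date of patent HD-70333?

July 8, 2015

Base term: filing date + 22 years → 30 July 2013.
Interference Suspension Credit: +197 days → 12 February 2014.
Processing Delay Credit: +589 days → 24 September 2015.
Prosecution Delay Deduction: −78 days → 8 July 2015.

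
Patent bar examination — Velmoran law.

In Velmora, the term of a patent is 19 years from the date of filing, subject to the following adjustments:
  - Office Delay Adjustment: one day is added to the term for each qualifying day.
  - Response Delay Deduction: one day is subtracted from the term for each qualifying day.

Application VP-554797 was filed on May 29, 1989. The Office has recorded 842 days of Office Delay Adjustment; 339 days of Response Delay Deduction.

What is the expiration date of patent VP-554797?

Base term: filing date + 19 years → 29 May 2008.
Office Delay Adjustment: +842 days → 18 September 2010.
Response Delay Deduction: −339 days → 14 October 2009.

October 14, 2009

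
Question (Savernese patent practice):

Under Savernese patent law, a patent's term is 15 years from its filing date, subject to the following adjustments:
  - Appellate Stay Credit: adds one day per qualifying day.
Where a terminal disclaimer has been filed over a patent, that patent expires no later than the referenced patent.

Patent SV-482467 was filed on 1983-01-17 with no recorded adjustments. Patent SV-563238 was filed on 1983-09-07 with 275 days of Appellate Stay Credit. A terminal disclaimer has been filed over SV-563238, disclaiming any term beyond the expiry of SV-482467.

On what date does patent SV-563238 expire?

January 17, 1998

Natural term of SV-563238:
  Base: filing + 15 years → 7 September 1998.
  Appellate Stay Credit: +275 days → 9 June 1999.
Expiry of referenced patent SV-482467:
  Base: filing + 15 years → 17 January 1998.
Terminal disclaimer: SV-563238 expires on the earlier of 9 June 1999 and 17 January 1998.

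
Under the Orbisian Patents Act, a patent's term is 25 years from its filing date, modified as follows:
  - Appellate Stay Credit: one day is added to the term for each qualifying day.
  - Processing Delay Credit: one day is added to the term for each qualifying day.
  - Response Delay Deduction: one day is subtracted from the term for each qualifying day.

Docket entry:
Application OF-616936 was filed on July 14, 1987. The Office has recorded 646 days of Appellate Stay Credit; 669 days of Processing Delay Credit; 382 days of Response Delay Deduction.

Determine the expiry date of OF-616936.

Base term: filing date + 25 years → 14 July 2012.
Appellate Stay Credit: +646 days → 21 April 2014.
Processing Delay Credit: +669 days → 19 February 2016.
Response Delay Deduction: −382 days → 2 February 2015.

February 2, 2015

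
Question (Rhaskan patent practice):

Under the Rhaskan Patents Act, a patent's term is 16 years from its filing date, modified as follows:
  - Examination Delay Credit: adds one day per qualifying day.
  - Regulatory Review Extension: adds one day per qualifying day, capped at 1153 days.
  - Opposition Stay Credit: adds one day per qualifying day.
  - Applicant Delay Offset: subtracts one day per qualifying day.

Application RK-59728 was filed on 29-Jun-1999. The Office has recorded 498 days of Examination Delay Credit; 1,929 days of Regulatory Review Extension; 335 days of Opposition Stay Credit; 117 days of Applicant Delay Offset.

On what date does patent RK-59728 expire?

Base term: filing date + 16 years → 29 June 2015.
Examination Delay Credit: +498 days → 8 November 2016.
Regulatory Review Extension: 1929 days claimed exceeds the 1153-day cap, so +1153 days → 5 January 2020.
Opposition Stay Credit: +335 days → 5 December 2020.
Applicant Delay Offset: −117 days → 10 August 2020.

2020-08-10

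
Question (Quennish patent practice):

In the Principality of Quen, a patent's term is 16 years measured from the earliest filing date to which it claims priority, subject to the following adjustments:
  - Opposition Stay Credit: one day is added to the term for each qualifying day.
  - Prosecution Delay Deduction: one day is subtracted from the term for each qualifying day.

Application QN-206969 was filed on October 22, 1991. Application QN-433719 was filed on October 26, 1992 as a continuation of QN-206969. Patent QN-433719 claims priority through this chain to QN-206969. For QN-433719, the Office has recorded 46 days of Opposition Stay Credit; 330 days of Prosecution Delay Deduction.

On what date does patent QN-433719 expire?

2007-01-11

Earliest priority filing: 22 October 1991.
Base term: 22 October 1991 + 16 years → 22 October 2007.
Opposition Stay Credit: +46 days → 7 December 2007.
Prosecution Delay Deduction: −330 days → 11 January 2007.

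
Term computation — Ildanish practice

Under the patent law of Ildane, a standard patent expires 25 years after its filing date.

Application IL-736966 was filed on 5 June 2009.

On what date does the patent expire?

2034-06-05

Filing date + 25 years → 5 June 2034.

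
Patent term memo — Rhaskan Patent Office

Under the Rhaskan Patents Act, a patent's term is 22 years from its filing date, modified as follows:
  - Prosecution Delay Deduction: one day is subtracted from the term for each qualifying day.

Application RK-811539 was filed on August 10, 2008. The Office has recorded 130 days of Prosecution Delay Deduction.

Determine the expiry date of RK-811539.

April 2, 2030

Base term: filing date + 22 years → 10 August 2030.
Prosecution Delay Deduction: −130 days → 2 April 2030.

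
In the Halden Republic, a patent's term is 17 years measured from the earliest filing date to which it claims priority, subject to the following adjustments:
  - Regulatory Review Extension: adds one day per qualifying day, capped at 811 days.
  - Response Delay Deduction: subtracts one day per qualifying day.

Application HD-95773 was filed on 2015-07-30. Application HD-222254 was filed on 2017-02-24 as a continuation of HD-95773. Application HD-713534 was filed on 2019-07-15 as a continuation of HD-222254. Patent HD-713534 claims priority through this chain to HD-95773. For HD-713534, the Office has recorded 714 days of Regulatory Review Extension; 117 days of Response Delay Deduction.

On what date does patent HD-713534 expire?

2034-03-19

Earliest priority filing: 30 July 2015.
Base term: 30 July 2015 + 17 years → 30 July 2032.
Regulatory Review Extension: 714 days (within the 811-day cap) → +714 days → 14 July 2034.
Response Delay Deduction: −117 days → 19 March 2034.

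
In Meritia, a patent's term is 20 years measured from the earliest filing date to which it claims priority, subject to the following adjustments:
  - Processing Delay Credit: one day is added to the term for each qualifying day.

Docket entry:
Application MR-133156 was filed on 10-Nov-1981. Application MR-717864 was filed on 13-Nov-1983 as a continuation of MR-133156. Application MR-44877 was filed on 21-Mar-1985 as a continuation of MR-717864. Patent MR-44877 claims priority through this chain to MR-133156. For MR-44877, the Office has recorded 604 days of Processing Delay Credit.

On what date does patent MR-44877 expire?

2003-07-07

Earliest priority filing: 10 November 1981.
Base term: 10 November 1981 + 20 years → 10 November 2001.
Processing Delay Credit: +604 days → 7 July 2003.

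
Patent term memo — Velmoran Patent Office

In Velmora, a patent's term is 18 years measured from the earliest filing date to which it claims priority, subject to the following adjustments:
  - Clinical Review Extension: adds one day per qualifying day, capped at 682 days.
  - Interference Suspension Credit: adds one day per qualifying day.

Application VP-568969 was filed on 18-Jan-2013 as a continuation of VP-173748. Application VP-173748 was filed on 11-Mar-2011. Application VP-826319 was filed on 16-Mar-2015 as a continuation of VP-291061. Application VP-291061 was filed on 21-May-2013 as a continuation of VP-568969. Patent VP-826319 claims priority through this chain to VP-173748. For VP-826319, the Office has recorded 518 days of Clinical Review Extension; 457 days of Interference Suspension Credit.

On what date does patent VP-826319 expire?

2031-11-11

Earliest priority filing: 11 March 2011.
Base term: 11 March 2011 + 18 years → 11 March 2029.
Clinical Review Extension: 518 days (within the 682-day cap) → +518 days → 11 August 2030.
Interference Suspension Credit: +457 days → 11 November 2031.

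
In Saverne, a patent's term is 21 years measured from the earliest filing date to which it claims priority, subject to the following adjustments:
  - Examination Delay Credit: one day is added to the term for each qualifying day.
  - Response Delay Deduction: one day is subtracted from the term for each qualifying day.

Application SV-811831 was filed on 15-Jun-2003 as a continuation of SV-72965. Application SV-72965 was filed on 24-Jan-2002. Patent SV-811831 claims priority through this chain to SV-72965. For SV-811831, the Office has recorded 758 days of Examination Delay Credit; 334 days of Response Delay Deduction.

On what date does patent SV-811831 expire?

March 23, 2024

Earliest priority filing: 24 January 2002.
Base term: 24 January 2002 + 21 years → 24 January 2023.
Examination Delay Credit: +758 days → 20 February 2025.
Response Delay Deduction: −334 days → 23 March 2024.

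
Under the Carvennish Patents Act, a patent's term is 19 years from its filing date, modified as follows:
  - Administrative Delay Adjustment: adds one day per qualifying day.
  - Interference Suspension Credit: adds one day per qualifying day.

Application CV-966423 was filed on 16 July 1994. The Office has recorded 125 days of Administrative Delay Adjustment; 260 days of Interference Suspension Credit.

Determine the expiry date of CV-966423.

2014-08-05

Base term: filing date + 19 years → 16 July 2013.
Administrative Delay Adjustment: +125 days → 18 November 2013.
Interference Suspension Credit: +260 days → 5 August 2014.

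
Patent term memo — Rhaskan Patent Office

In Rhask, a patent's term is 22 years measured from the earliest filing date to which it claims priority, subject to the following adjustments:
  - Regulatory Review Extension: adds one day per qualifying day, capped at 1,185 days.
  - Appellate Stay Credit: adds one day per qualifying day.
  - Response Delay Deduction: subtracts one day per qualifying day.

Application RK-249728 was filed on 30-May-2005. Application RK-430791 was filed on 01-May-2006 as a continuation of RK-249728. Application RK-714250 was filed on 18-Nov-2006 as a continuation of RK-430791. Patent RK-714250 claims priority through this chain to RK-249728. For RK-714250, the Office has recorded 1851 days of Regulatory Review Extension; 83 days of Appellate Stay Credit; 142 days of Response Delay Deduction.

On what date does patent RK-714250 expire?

Earliest priority filing: 30 May 2005.
Base term: 30 May 2005 + 22 years → 30 May 2027.
Regulatory Review Extension: 1851 days claimed exceeds the 1185-day cap, so +1185 days → 27 August 2030.
Appellate Stay Credit: +83 days → 18 November 2030.
Response Delay Deduction: −142 days → 29 June 2030.

June 29, 2030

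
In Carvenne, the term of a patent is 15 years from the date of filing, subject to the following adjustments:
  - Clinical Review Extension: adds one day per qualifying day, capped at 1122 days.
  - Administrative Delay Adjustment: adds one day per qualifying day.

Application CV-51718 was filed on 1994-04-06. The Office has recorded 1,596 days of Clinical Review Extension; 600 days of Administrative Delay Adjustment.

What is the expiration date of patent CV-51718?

December 23, 2013

Base term: filing date + 15 years → 6 April 2009.
Clinical Review Extension: 1596 days claimed exceeds the 1122-day cap, so +1122 days → 2 May 2012.
Administrative Delay Adjustment: +600 days → 23 December 2013.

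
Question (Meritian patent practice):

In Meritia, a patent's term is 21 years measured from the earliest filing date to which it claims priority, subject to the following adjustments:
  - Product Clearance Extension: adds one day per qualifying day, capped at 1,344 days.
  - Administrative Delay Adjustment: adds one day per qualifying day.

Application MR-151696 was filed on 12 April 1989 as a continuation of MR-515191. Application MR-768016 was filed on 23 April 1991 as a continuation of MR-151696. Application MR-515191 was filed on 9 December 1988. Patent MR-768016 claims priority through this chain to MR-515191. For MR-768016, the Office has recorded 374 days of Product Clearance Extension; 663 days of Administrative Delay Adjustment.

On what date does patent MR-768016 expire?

Earliest priority filing: 9 December 1988.
Base term: 9 December 1988 + 21 years → 9 December 2009.
Product Clearance Extension: 374 days (within the 1344-day cap) → +374 days → 18 December 2010.
Administrative Delay Adjustment: +663 days → 11 October 2012.

2012-10-11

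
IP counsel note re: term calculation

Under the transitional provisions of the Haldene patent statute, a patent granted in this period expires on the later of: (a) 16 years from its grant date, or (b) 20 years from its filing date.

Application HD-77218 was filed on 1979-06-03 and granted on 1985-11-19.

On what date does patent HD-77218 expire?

(a) grant + 16 years → 19 November 2001.
(b) filing + 20 years → 3 June 1999.
Later of the two: 19 November 2001.

2001-11-19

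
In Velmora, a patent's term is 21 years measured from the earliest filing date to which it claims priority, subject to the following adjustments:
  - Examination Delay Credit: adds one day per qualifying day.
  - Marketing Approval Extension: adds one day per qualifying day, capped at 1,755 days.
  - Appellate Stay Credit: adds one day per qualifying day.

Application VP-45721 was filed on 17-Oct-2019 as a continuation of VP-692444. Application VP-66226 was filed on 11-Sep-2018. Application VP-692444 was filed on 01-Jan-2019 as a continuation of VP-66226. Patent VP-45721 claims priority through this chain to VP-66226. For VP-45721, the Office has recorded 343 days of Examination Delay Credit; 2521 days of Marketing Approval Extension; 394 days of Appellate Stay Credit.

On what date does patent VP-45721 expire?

July 8, 2046

Earliest priority filing: 11 September 2018.
Base term: 11 September 2018 + 21 years → 11 September 2039.
Examination Delay Credit: +343 days → 19 August 2040.
Marketing Approval Extension: 2521 days claimed exceeds the 1755-day cap, so +1755 days → 9 June 2045.
Appellate Stay Credit: +394 days → 8 July 2046.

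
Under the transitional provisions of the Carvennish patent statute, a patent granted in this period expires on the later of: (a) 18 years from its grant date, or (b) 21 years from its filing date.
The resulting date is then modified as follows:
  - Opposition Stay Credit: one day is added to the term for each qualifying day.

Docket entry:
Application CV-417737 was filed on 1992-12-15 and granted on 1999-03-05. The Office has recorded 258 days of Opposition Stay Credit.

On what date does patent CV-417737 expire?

November 18, 2017

(a) grant + 18 years → 5 March 2017.
(b) filing + 21 years → 15 December 2013.
Later of the two: 5 March 2017.
Opposition Stay Credit: +258 days → 18 November 2017.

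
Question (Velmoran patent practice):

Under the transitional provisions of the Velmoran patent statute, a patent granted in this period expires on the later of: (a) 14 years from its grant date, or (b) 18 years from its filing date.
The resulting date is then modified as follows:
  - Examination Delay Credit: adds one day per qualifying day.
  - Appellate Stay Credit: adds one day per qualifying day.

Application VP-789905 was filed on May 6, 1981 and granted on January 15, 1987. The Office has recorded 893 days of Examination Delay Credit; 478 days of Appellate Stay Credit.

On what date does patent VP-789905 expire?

2004-10-17

(a) grant + 14 years → 15 January 2001.
(b) filing + 18 years → 6 May 1999.
Later of the two: 15 January 2001.
Examination Delay Credit: +893 days → 27 June 2003.
Appellate Stay Credit: +478 days → 17 October 2004.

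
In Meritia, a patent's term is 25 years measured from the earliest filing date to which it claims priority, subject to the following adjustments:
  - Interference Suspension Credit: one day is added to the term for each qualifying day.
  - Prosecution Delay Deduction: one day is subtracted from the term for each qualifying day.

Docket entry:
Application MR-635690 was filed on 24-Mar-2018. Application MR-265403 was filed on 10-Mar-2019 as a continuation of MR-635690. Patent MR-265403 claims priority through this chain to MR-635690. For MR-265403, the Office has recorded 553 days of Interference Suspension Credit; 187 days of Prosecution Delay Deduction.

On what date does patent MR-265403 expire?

2044-03-24

Earliest priority filing: 24 March 2018.
Base term: 24 March 2018 + 25 years → 24 March 2043.
Interference Suspension Credit: +553 days → 27 September 2044.
Prosecution Delay Deduction: −187 days → 24 March 2044.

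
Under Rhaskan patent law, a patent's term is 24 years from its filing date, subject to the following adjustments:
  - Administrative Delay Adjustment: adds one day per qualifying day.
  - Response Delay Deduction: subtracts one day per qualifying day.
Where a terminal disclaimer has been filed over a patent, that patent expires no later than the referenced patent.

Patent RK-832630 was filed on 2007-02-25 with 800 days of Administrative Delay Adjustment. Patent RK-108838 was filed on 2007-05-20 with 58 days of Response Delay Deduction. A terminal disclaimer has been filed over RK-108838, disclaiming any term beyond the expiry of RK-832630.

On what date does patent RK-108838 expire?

March 23, 2031

Natural term of RK-108838:
  Base: filing + 24 years → 20 May 2031.
  Response Delay Deduction: −58 days → 23 March 2031.
Expiry of referenced patent RK-832630:
  Base: filing + 24 years → 25 February 2031.
  Administrative Delay Adjustment: +800 days → 5 May 2033.
Terminal disclaimer: RK-108838 expires on the earlier of 23 March 2031 and 5 May 2033.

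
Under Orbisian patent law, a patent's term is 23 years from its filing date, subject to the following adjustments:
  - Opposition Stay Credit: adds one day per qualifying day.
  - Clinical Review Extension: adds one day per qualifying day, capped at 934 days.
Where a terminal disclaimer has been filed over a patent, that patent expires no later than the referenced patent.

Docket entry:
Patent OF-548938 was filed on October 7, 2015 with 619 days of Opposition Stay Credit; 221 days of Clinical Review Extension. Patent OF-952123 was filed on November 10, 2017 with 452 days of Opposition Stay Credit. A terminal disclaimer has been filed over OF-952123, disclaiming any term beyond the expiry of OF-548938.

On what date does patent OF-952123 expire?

2041-01-24

Natural term of OF-952123:
  Base: filing + 23 years → 10 November 2040.
  Opposition Stay Credit: +452 days → 5 February 2042.
Expiry of referenced patent OF-548938:
  Base: filing + 23 years → 7 October 2038.
  Opposition Stay Credit: +619 days → 17 June 2040.
  Clinical Review Extension: 221 days (within the 934-day cap) → +221 days → 24 January 2041.
Terminal disclaimer: OF-952123 expires on the earlier of 5 February 2042 and 24 January 2041.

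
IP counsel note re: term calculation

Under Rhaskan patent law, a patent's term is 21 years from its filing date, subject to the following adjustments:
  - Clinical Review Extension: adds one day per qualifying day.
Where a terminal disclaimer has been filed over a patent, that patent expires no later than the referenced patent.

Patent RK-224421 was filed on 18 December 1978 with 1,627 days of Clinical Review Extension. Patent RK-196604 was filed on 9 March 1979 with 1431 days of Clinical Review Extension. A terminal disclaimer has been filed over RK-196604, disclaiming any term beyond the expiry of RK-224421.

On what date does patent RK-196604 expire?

February 8, 2004

Natural term of RK-196604:
  Base: filing + 21 years → 9 March 2000.
  Clinical Review Extension: +1431 days → 8 February 2004.
Expiry of referenced patent RK-224421:
  Base: filing + 21 years → 18 December 1999.
  Clinical Review Extension: +1627 days → 1 June 2004.
Terminal disclaimer: RK-196604 expires on the earlier of 8 February 2004 and 1 June 2004.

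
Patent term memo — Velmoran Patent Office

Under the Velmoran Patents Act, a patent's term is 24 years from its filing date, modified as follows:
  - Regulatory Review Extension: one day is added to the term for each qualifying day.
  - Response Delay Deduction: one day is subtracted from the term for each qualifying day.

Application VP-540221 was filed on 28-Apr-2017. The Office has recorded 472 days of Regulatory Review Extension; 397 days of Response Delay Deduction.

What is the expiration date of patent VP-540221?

Base term: filing date + 24 years → 28 April 2041.
Regulatory Review Extension: +472 days → 13 August 2042.
Response Delay Deduction: −397 days → 12 July 2041.

July 12, 2041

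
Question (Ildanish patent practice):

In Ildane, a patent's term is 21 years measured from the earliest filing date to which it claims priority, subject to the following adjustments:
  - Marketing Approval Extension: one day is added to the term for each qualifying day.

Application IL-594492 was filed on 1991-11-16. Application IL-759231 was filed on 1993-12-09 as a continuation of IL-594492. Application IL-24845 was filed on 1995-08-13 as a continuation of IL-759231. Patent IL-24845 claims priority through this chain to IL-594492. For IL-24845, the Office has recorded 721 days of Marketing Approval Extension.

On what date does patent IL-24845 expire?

Earliest priority filing: 16 November 1991.
Base term: 16 November 1991 + 21 years → 16 November 2012.
Marketing Approval Extension: +721 days → 7 November 2014.

2014-11-07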